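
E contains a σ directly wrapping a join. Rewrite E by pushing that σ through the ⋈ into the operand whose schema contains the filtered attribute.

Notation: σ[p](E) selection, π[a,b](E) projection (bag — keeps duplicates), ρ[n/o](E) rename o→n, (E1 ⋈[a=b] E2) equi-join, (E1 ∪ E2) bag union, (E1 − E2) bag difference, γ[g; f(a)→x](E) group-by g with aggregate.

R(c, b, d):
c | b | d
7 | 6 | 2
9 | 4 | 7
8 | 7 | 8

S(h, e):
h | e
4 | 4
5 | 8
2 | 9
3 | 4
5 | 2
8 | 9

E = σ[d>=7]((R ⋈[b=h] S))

σ filters on d, owned by the left side.
E' = (σ[d>=7](R) ⋈[b=h] S)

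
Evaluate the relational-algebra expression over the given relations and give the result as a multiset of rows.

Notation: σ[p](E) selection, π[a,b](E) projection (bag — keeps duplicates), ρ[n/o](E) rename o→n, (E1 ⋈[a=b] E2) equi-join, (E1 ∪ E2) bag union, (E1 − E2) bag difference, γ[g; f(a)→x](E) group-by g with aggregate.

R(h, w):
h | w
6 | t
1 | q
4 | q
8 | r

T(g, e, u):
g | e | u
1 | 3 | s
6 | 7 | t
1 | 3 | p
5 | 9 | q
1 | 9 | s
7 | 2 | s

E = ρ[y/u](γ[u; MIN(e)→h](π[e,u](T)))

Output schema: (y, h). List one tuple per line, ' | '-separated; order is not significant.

Per-node cardinality:
  T → 6
  π[e,u](T) → 6
  γ[u; MIN(e)→h](π[e,u](T)) → 4
  ρ[y/u](γ[u; MIN(e)→h](π[e,u](T))) → 4

== RESULT ==
y | h
p | 3
q | 9
s | 2
t | 7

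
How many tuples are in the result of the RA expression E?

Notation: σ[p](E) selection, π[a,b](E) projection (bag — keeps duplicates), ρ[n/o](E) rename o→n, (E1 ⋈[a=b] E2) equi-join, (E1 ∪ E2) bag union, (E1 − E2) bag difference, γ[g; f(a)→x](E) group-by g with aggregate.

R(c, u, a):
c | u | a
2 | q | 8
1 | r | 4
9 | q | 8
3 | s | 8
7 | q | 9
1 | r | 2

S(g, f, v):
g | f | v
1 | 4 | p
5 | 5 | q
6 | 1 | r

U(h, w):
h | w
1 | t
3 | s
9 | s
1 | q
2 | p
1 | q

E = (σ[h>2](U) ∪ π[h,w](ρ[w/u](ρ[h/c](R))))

Stepwise |·|:
  U → 6
  σ[h>2](U) → 2
  R → 6
  ρ[h/c](R) → 6
  ρ[w/u](ρ[h/c](R)) → 6
  π[h,w](ρ[w/u](ρ[h/c](R))) → 6
  (σ[h>2](U) ∪ π[h,w](ρ[w/u](ρ[h/c](R)))) → 8

|E| = 8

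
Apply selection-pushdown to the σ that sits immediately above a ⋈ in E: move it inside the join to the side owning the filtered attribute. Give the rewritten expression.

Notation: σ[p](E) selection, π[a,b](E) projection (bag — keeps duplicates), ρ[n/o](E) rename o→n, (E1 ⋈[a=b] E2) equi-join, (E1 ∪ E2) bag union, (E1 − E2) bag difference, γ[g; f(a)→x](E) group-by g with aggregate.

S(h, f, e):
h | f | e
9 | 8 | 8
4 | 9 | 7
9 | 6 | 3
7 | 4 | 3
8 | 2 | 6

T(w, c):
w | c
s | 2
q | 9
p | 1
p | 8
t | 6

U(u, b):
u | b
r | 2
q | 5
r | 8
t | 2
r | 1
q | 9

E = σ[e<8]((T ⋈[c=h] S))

σ filters on e, owned by the right side.
E' = (T ⋈[c=h] σ[e<8](S))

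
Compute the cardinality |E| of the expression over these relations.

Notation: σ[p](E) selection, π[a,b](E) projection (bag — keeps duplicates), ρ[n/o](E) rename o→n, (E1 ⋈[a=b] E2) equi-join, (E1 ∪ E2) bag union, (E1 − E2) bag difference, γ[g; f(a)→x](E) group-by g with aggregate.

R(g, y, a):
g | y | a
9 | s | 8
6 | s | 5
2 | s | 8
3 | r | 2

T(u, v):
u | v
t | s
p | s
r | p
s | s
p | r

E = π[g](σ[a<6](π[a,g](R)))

Stepwise |·|:
  R → 4
  π[a,g](R) → 4
  σ[a<6](π[a,g](R)) → 2
  π[g](σ[a<6](π[a,g](R))) → 2

|E| = 2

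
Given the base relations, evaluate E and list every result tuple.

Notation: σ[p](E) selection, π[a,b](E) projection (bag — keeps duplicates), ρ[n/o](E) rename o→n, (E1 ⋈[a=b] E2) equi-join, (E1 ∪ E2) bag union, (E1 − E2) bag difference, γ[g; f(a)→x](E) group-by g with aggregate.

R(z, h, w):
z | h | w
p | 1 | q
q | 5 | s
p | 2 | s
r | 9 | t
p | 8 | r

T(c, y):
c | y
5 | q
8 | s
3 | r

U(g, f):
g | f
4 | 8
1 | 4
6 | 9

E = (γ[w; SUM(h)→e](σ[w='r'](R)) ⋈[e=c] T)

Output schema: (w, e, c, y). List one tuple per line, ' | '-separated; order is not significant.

Per-node cardinality:
  R → 5
  σ[w='r'](R) → 1
  γ[w; SUM(h)→e](σ[w='r'](R)) → 1
  T → 3
  (γ[w; SUM(h)→e](σ[w='r'](R)) ⋈[e=c] T) → 1

== RESULT ==
w | e | c | y
r | 8 | 8 | s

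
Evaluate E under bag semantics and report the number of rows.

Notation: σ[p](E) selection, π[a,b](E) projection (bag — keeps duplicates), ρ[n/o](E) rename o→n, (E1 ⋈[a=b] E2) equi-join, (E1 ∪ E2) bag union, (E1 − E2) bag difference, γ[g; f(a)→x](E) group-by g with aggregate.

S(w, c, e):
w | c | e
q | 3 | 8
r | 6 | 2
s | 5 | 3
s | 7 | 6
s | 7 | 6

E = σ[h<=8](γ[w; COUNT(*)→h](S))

Row counts bottom-up:
  S → 5
  γ[w; COUNT(*)→h](S) → 3
  σ[h<=8](γ[w; COUNT(*)→h](S)) → 3

|E| = 3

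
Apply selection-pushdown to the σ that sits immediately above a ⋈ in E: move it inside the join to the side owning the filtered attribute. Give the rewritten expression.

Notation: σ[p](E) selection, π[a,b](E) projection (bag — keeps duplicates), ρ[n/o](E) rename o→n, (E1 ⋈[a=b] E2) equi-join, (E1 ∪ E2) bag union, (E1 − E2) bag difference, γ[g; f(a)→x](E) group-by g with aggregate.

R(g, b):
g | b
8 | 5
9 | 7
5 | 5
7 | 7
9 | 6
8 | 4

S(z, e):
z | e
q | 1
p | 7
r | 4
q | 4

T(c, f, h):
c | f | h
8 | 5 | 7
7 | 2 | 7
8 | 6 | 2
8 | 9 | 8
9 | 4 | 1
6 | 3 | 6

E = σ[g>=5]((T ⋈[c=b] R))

σ filters on g, owned by the right side.
E' = (T ⋈[c=b] σ[g>=5](R))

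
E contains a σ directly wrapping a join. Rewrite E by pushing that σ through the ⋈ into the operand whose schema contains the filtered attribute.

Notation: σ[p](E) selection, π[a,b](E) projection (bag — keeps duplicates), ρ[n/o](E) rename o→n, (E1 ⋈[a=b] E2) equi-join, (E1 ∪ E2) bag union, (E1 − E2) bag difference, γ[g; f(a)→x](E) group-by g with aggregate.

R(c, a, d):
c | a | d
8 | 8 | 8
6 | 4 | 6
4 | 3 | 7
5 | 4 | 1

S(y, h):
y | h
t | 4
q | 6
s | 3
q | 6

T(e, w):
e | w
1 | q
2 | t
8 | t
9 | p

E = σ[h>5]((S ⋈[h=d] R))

σ filters on h, owned by the left side.
E' = (σ[h>5](S) ⋈[h=d] R)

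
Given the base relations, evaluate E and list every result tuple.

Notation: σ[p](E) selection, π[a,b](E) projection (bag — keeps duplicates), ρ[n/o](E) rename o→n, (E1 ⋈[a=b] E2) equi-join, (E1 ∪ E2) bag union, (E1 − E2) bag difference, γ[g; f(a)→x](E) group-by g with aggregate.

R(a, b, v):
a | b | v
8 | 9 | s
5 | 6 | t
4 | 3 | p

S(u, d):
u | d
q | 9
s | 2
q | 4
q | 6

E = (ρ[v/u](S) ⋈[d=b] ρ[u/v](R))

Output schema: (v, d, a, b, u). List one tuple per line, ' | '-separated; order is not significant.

Per-node cardinality:
  S → 4
  ρ[v/u](S) → 4
  R → 3
  ρ[u/v](R) → 3
  (ρ[v/u](S) ⋈[d=b] ρ[u/v](R)) → 2

== RESULT ==
v | d | a | b | u
q | 6 | 5 | 6 | t
q | 9 | 8 | 9 | s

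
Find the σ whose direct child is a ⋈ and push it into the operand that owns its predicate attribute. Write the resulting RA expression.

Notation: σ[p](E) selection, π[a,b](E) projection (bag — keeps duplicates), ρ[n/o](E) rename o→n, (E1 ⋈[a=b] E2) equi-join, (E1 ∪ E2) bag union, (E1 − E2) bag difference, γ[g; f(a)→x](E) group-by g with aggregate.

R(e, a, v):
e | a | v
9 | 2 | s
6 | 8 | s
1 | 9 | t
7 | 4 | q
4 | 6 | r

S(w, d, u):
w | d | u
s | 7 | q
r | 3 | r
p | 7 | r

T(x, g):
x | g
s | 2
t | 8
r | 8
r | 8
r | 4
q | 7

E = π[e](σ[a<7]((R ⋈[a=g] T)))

σ filters on a, owned by the left side.
E' = π[e]((σ[a<7](R) ⋈[a=g] T))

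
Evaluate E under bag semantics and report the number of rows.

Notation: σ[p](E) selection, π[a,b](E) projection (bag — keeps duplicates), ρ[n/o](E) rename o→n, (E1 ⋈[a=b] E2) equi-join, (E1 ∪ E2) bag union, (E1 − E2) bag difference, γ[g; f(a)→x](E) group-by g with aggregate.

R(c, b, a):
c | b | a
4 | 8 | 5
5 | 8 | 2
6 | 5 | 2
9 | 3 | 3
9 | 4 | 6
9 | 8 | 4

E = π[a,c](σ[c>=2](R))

Subexpression sizes:
  R → 6
  σ[c>=2](R) → 6
  π[a,c](σ[c>=2](R)) → 6

|E| = 6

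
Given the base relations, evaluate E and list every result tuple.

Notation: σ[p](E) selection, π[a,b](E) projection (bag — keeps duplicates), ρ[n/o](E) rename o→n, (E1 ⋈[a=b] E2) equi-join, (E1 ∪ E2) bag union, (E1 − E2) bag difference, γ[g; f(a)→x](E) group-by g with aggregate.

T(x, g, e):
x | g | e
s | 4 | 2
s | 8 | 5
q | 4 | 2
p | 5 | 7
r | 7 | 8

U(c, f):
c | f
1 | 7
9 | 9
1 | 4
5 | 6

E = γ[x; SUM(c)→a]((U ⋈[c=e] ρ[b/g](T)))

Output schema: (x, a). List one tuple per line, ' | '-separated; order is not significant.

Row counts bottom-up:
  U → 4
  T → 5
  ρ[b/g](T) → 5
  (U ⋈[c=e] ρ[b/g](T)) → 1
  γ[x; SUM(c)→a]((U ⋈[c=e] ρ[b/g](T))) → 1

== RESULT ==
x | a
s | 5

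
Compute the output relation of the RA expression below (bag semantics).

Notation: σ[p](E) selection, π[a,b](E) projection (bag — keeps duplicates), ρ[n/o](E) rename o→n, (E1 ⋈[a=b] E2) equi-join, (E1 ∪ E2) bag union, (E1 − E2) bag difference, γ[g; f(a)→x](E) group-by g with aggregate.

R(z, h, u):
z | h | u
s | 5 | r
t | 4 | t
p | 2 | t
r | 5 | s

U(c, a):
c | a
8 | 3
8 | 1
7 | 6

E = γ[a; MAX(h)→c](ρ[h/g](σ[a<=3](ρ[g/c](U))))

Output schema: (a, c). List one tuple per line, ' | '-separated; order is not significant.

Row counts bottom-up:
  U → 3
  ρ[g/c](U) → 3
  σ[a<=3](ρ[g/c](U)) → 2
  ρ[h/g](σ[a<=3](ρ[g/c](U))) → 2
  γ[a; MAX(h)→c](ρ[h/g](σ[a<=3](ρ[g/c](U)))) → 2

== RESULT ==
a | c
1 | 8
3 | 8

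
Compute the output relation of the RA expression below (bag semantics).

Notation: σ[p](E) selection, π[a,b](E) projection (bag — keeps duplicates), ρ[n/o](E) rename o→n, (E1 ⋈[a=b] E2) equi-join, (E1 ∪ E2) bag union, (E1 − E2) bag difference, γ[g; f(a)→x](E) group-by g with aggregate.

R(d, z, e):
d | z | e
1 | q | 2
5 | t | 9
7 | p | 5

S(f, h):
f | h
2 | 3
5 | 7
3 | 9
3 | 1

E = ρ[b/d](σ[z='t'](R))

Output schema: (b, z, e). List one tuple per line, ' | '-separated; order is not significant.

Stepwise |·|:
  R → 3
  σ[z='t'](R) → 1
  ρ[b/d](σ[z='t'](R)) → 1

== RESULT ==
b | z | e
5 | t | 9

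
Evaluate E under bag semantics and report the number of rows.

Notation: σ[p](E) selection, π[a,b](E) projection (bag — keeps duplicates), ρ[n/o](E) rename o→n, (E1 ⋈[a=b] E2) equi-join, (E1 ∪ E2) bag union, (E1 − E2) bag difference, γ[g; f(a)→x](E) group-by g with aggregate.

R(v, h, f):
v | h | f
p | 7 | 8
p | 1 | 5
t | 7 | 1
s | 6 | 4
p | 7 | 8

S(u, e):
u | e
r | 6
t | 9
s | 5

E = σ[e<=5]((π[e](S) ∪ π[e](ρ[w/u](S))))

Row counts bottom-up:
  S → 3
  π[e](S) → 3
  S → 3
  ρ[w/u](S) → 3
  π[e](ρ[w/u](S)) → 3
  (π[e](S) ∪ π[e](ρ[w/u](S))) → 6
  σ[e<=5]((π[e](S) ∪ π[e](ρ[w/u](S)))) → 2

|E| = 2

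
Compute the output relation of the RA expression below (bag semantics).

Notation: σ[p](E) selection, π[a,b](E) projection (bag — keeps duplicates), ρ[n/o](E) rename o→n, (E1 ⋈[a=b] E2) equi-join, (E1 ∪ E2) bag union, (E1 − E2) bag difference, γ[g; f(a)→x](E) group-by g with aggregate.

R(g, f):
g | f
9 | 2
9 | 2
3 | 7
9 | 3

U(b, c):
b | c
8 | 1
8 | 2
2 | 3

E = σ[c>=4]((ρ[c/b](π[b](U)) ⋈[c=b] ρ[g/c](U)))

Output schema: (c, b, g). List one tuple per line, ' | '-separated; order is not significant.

Row counts bottom-up:
  U → 3
  π[b](U) → 3
  ρ[c/b](π[b](U)) → 3
  U → 3
  ρ[g/c](U) → 3
  (ρ[c/b](π[b](U)) ⋈[c=b] ρ[g/c](U)) → 5
  σ[c>=4]((ρ[c/b](π[b](U)) ⋈[c=b] ρ[g/c](U))) → 4

== RESULT ==
c | b | g
8 | 8 | 1
8 | 8 | 1
8 | 8 | 2
8 | 8 | 2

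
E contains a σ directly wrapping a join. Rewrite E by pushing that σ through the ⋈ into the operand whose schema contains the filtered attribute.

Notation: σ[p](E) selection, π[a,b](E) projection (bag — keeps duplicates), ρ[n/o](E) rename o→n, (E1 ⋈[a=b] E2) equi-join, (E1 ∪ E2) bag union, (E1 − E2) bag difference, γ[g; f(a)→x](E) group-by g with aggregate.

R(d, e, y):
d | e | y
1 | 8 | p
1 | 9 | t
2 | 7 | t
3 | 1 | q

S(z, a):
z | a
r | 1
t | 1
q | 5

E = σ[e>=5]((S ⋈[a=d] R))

σ filters on e, owned by the right side.
E' = (S ⋈[a=d] σ[e>=5](R))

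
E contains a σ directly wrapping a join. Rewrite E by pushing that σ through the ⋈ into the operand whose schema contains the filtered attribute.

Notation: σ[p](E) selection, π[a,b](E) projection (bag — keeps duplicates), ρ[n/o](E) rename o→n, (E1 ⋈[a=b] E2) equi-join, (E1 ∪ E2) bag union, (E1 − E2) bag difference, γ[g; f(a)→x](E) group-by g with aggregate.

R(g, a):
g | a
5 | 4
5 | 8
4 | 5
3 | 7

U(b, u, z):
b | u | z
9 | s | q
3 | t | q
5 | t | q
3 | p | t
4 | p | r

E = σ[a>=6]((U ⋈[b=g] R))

σ filters on a, owned by the right side.
E' = (U ⋈[b=g] σ[a>=6](R))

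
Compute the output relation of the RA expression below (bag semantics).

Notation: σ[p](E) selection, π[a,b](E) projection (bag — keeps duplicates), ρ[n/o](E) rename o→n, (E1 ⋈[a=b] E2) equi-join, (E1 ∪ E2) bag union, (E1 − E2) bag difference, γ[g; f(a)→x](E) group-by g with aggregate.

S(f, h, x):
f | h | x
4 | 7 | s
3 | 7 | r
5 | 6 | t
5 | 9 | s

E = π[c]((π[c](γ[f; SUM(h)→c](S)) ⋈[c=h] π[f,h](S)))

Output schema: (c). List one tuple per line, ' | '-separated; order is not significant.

Per-node cardinality:
  S → 4
  γ[f; SUM(h)→c](S) → 3
  π[c](γ[f; SUM(h)→c](S)) → 3
  S → 4
  π[f,h](S) → 4
  (π[c](γ[f; SUM(h)→c](S)) ⋈[c=h] π[f,h](S)) → 4
  π[c]((π[c](γ[f; SUM(h)→c](S)) ⋈[c=h] π[f,h](S))) → 4

== RESULT ==
c
7
7
7
7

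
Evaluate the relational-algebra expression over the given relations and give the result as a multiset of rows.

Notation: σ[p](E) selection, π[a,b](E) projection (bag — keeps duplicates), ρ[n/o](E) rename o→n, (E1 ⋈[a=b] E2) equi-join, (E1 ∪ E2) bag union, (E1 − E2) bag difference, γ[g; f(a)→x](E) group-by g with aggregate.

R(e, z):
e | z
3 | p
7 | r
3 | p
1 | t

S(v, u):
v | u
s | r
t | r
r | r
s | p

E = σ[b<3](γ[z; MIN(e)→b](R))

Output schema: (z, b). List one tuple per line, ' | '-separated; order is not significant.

Per-node cardinality:
  R → 4
  γ[z; MIN(e)→b](R) → 3
  σ[b<3](γ[z; MIN(e)→b](R)) → 1

== RESULT ==
z | b
t | 1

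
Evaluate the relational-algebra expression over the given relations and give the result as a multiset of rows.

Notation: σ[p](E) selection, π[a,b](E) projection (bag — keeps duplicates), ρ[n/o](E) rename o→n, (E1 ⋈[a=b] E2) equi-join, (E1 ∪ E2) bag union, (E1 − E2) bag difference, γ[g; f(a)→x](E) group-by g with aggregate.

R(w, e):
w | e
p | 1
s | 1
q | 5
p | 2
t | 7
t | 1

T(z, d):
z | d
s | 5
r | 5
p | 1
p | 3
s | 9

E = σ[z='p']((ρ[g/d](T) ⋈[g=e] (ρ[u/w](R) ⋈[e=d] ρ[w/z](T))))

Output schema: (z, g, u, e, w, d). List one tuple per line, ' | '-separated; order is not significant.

Stepwise |·|:
  T → 5
  ρ[g/d](T) → 5
  R → 6
  ρ[u/w](R) → 6
  T → 5
  ρ[w/z](T) → 5
  (ρ[u/w](R) ⋈[e=d] ρ[w/z](T)) → 5
  (ρ[g/d](T) ⋈[g=e] (ρ[u/w](R) ⋈[e=d] ρ[w/z](T))) → 7
  σ[z='p']((ρ[g/d](T) ⋈[g=e] (ρ[u/w](R) ⋈[e=d] ρ[w/z](T)))) → 3

== RESULT ==
z | g | u | e | w | d
p | 1 | p | 1 | p | 1
p | 1 | s | 1 | p | 1
p | 1 | t | 1 | p | 1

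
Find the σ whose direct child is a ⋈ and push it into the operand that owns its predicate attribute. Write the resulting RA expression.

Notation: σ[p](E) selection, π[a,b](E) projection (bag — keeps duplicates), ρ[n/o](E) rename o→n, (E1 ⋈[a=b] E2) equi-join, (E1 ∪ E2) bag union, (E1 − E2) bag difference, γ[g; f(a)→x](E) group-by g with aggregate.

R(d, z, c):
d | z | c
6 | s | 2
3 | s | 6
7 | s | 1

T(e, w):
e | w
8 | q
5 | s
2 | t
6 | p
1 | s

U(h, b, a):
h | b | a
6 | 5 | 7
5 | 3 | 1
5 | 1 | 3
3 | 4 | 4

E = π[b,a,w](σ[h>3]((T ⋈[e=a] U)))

σ filters on h, owned by the right side.
E' = π[b,a,w]((T ⋈[e=a] σ[h>3](U)))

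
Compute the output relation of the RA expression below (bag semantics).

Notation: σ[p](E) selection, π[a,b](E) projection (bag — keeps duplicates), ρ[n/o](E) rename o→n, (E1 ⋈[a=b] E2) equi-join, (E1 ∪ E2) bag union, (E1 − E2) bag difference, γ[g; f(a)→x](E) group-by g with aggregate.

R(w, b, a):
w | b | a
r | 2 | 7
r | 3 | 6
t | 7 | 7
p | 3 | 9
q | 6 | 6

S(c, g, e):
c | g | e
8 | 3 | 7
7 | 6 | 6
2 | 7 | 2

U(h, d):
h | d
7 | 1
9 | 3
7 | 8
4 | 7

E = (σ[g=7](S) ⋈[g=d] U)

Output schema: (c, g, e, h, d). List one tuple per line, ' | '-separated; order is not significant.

Per-node cardinality:
  S → 3
  σ[g=7](S) → 1
  U → 4
  (σ[g=7](S) ⋈[g=d] U) → 1

== RESULT ==
c | g | e | h | d
2 | 7 | 2 | 4 | 7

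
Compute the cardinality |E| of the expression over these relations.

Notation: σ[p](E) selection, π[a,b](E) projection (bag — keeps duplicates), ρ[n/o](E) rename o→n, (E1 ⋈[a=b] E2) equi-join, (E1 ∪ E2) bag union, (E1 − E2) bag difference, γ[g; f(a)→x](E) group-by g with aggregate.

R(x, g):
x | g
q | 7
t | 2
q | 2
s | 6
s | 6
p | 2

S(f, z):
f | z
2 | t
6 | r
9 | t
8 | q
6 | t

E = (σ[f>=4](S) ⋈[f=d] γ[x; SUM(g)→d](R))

Row counts bottom-up:
  S → 5
  σ[f>=4](S) → 4
  R → 6
  γ[x; SUM(g)→d](R) → 4
  (σ[f>=4](S) ⋈[f=d] γ[x; SUM(g)→d](R)) → 1

|E| = 1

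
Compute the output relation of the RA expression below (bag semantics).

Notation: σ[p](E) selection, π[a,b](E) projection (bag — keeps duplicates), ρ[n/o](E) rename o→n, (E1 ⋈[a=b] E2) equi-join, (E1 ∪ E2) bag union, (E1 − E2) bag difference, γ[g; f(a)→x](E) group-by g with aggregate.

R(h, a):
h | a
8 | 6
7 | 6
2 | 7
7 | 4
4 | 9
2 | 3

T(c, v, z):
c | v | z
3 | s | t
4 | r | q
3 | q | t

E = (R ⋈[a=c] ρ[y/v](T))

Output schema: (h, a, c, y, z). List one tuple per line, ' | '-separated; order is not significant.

Stepwise |·|:
  R → 6
  T → 3
  ρ[y/v](T) → 3
  (R ⋈[a=c] ρ[y/v](T)) → 3

== RESULT ==
h | a | c | y | z
2 | 3 | 3 | q | t
2 | 3 | 3 | s | t
7 | 4 | 4 | r | q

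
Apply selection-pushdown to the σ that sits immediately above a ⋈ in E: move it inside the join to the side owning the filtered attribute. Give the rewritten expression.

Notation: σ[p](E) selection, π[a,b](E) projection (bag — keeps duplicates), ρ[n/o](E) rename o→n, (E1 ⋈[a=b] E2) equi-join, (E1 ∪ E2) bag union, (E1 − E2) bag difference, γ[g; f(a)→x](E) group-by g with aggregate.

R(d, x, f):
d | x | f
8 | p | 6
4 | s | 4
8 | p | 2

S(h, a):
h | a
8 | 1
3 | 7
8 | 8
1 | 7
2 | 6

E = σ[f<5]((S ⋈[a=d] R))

σ filters on f, owned by the right side.
E' = (S ⋈[a=d] σ[f<5](R))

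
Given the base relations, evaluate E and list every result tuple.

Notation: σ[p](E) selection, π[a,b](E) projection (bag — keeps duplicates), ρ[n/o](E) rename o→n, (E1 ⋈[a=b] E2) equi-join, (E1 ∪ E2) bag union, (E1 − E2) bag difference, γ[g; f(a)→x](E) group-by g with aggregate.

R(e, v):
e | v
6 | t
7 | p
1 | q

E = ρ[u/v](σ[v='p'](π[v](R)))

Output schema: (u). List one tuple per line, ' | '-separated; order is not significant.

Subexpression sizes:
  R → 3
  π[v](R) → 3
  σ[v='p'](π[v](R)) → 1
  ρ[u/v](σ[v='p'](π[v](R))) → 1

== RESULT ==
u
p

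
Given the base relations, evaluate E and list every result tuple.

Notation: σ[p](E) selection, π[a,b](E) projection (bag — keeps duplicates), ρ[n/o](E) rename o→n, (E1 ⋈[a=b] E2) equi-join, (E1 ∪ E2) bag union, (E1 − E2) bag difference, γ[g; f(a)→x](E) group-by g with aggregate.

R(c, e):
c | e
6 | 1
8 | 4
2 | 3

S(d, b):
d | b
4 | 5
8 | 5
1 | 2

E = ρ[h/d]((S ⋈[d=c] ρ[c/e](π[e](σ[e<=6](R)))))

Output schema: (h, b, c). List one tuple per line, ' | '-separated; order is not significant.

Row counts bottom-up:
  S → 3
  R → 3
  σ[e<=6](R) → 3
  π[e](σ[e<=6](R)) → 3
  ρ[c/e](π[e](σ[e<=6](R))) → 3
  (S ⋈[d=c] ρ[c/e](π[e](σ[e<=6](R)))) → 2
  ρ[h/d]((S ⋈[d=c] ρ[c/e](π[e](σ[e<=6](R))))) → 2

== RESULT ==
h | b | c
1 | 2 | 1
4 | 5 | 4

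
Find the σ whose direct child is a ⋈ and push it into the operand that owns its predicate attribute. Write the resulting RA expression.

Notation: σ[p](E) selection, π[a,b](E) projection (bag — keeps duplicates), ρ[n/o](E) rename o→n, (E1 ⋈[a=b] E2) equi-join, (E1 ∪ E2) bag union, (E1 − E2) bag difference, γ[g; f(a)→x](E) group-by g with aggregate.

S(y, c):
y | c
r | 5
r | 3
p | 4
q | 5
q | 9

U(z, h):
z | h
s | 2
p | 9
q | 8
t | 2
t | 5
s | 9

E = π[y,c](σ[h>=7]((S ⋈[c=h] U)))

σ filters on h, owned by the right side.
E' = π[y,c]((S ⋈[c=h] σ[h>=7](U)))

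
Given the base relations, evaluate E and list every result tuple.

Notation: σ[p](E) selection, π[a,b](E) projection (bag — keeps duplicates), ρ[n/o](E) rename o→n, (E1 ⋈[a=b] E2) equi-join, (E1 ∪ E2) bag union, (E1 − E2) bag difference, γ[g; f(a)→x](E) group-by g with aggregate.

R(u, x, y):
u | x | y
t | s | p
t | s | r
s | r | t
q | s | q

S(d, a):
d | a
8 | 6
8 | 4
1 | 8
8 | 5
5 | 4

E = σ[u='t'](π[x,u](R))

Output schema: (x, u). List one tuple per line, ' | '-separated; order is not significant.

Stepwise |·|:
  R → 4
  π[x,u](R) → 4
  σ[u='t'](π[x,u](R)) → 2

== RESULT ==
x | u
s | t
s | t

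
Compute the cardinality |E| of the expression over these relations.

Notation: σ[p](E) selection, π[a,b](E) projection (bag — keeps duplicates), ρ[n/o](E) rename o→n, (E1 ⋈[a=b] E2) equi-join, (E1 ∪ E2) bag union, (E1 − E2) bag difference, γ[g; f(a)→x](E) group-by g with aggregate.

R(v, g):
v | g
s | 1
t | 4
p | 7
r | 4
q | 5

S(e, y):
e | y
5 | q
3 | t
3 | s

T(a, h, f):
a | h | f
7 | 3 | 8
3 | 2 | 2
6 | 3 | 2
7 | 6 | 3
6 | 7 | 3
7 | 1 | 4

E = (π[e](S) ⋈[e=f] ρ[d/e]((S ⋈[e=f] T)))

Row counts bottom-up:
  S → 3
  π[e](S) → 3
  S → 3
  T → 6
  (S ⋈[e=f] T) → 4
  ρ[d/e]((S ⋈[e=f] T)) → 4
  (π[e](S) ⋈[e=f] ρ[d/e]((S ⋈[e=f] T))) → 8

|E| = 8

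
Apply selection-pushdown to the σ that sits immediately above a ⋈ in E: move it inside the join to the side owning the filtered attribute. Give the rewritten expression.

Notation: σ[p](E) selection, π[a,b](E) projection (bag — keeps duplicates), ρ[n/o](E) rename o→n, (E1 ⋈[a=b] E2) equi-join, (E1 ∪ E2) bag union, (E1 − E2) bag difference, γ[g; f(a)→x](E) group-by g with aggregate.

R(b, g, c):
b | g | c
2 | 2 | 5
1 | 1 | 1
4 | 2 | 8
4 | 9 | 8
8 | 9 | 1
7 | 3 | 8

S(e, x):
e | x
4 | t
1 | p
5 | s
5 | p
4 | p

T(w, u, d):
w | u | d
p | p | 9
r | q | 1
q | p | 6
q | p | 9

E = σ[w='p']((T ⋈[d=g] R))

σ filters on w, owned by the left side.
E' = (σ[w='p'](T) ⋈[d=g] R)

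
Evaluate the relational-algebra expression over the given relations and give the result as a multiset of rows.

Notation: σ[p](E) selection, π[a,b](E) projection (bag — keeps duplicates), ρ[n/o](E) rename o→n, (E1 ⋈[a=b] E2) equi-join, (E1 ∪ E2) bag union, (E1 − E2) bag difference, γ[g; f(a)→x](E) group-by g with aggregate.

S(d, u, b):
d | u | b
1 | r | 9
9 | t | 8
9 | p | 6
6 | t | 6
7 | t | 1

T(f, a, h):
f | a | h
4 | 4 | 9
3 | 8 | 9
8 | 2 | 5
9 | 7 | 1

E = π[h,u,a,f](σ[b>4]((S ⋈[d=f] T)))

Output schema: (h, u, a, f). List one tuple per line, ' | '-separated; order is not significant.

Subexpression sizes:
  S → 5
  T → 4
  (S ⋈[d=f] T) → 2
  σ[b>4]((S ⋈[d=f] T)) → 2
  π[h,u,a,f](σ[b>4]((S ⋈[d=f] T))) → 2

== RESULT ==
h | u | a | f
1 | p | 7 | 9
1 | t | 7 | 9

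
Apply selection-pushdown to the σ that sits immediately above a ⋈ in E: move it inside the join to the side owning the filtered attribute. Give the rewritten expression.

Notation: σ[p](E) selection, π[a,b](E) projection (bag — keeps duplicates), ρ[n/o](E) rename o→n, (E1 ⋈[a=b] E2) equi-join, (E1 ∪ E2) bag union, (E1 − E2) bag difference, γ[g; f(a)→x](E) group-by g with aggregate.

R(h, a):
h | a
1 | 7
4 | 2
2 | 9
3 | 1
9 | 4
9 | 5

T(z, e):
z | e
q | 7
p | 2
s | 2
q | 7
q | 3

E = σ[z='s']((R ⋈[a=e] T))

σ filters on z, owned by the right side.
E' = (R ⋈[a=e] σ[z='s'](T))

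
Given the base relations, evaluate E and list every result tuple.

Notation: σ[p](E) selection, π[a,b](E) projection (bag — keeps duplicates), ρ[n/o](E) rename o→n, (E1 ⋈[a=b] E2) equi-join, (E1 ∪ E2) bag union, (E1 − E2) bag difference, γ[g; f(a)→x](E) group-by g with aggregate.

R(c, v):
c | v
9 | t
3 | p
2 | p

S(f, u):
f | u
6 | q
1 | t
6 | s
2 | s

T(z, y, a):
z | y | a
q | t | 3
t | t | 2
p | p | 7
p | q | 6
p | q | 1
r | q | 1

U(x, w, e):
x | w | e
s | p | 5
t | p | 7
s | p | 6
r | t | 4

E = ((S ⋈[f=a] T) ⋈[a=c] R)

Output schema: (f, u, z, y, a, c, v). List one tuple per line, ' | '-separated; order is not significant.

Stepwise |·|:
  S → 4
  T → 6
  (S ⋈[f=a] T) → 5
  R → 3
  ((S ⋈[f=a] T) ⋈[a=c] R) → 1

== RESULT ==
f | u | z | y | a | c | v
2 | s | t | t | 2 | 2 | p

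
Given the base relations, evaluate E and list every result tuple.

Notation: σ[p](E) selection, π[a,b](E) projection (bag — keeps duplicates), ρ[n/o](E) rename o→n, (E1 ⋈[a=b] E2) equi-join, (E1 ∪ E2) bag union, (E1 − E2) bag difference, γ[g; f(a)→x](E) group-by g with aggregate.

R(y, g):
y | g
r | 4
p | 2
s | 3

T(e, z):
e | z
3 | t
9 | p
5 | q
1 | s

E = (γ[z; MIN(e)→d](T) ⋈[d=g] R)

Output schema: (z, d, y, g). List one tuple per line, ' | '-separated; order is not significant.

Row counts bottom-up:
  T → 4
  γ[z; MIN(e)→d](T) → 4
  R → 3
  (γ[z; MIN(e)→d](T) ⋈[d=g] R) → 1

== RESULT ==
z | d | y | g
t | 3 | s | 3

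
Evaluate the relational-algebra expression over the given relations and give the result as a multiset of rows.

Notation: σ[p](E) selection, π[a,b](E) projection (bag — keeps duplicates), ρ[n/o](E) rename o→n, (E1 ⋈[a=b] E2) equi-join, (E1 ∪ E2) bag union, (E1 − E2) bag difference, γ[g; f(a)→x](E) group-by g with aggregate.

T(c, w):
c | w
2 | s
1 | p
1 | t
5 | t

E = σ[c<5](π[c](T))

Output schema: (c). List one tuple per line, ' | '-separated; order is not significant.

Subexpression sizes:
  T → 4
  π[c](T) → 4
  σ[c<5](π[c](T)) → 3

== RESULT ==
c
1
1
2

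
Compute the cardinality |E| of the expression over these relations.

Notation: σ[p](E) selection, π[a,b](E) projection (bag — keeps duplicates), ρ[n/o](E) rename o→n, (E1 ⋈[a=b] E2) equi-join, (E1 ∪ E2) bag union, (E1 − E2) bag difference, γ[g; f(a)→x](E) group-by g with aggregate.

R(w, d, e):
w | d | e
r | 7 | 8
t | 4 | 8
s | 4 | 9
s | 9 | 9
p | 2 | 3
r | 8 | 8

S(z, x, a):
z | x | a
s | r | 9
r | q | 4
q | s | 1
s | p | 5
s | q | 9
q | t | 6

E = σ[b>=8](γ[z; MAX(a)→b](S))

Subexpression sizes:
  S → 6
  γ[z; MAX(a)→b](S) → 3
  σ[b>=8](γ[z; MAX(a)→b](S)) → 1

|E| = 1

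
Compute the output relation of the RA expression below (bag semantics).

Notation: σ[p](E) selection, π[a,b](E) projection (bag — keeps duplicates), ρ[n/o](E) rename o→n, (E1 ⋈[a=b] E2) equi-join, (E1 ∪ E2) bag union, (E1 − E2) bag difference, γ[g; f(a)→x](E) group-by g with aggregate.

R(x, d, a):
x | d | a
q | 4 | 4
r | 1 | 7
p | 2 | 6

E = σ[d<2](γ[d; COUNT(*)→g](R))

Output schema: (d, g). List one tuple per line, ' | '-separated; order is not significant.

Per-node cardinality:
  R → 3
  γ[d; COUNT(*)→g](R) → 3
  σ[d<2](γ[d; COUNT(*)→g](R)) → 1

== RESULT ==
d | g
1 | 1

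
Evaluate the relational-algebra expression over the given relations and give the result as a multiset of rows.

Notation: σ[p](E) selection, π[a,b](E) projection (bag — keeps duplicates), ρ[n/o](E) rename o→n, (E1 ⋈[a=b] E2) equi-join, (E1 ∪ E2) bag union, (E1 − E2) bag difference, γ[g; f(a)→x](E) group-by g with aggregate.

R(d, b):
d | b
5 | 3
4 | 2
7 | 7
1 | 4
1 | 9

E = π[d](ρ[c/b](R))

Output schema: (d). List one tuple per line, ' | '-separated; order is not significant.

Subexpression sizes:
  R → 5
  ρ[c/b](R) → 5
  π[d](ρ[c/b](R)) → 5

== RESULT ==
d
1
1
4
5
7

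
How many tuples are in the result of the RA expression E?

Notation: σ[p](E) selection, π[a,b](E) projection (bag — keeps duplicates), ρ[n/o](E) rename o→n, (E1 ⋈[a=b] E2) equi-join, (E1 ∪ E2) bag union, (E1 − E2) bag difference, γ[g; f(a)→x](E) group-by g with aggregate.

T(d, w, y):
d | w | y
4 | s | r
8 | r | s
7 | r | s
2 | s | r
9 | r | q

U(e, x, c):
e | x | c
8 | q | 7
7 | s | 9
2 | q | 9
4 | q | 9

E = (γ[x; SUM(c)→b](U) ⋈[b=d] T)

Per-node cardinality:
  U → 4
  γ[x; SUM(c)→b](U) → 2
  T → 5
  (γ[x; SUM(c)→b](U) ⋈[b=d] T) → 1

|E| = 1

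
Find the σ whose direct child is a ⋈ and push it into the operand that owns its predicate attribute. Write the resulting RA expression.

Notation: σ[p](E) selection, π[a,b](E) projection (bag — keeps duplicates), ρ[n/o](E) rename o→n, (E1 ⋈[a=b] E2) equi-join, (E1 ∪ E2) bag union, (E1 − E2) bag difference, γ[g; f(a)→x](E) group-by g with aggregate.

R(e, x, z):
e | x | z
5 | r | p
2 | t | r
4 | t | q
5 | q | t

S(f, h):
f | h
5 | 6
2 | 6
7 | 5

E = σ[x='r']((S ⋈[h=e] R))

σ filters on x, owned by the right side.
E' = (S ⋈[h=e] σ[x='r'](R))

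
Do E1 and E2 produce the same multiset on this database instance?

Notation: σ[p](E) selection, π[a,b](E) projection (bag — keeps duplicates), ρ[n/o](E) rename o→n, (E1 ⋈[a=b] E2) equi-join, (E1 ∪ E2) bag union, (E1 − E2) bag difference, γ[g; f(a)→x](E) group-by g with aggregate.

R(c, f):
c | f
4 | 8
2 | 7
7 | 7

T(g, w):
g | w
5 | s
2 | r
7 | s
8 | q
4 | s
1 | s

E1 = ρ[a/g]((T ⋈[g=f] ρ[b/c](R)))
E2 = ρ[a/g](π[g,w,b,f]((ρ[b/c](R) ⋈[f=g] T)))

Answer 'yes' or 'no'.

E1 stepwise |·|:
  T → 6
  R → 3
  ρ[b/c](R) → 3
  (T ⋈[g=f] ρ[b/c](R)) → 3
  ρ[a/g]((T ⋈[g=f] ρ[b/c](R))) → 3
E2 stepwise |·|:
  R → 3
  ρ[b/c](R) → 3
  T → 6
  (ρ[b/c](R) ⋈[f=g] T) → 3
  π[g,w,b,f]((ρ[b/c](R) ⋈[f=g] T)) → 3
  ρ[a/g](π[g,w,b,f]((ρ[b/c](R) ⋈[f=g] T))) → 3

E1 and E2 produce the same multiset:
a | w | b | f
7 | s | 2 | 7
7 | s | 7 | 7
8 | q | 4 | 8

yes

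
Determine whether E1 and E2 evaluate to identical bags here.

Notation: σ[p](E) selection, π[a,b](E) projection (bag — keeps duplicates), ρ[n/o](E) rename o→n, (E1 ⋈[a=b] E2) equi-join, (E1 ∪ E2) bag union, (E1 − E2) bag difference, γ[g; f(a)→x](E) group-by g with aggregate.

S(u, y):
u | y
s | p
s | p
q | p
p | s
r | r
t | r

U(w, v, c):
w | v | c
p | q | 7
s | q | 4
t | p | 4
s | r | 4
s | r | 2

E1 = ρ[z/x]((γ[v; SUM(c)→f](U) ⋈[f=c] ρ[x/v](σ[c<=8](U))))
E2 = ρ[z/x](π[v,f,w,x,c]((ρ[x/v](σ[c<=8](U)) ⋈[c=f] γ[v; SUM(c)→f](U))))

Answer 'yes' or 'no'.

E1 stepwise |·|:
  U → 5
  γ[v; SUM(c)→f](U) → 3
  U → 5
  σ[c<=8](U) → 5
  ρ[x/v](σ[c<=8](U)) → 5
  (γ[v; SUM(c)→f](U) ⋈[f=c] ρ[x/v](σ[c<=8](U))) → 3
  ρ[z/x]((γ[v; SUM(c)→f](U) ⋈[f=c] ρ[x/v](σ[c<=8](U)))) → 3
E2 stepwise |·|:
  U → 5
  σ[c<=8](U) → 5
  ρ[x/v](σ[c<=8](U)) → 5
  U → 5
  γ[v; SUM(c)→f](U) → 3
  (ρ[x/v](σ[c<=8](U)) ⋈[c=f] γ[v; SUM(c)→f](U)) → 3
  π[v,f,w,x,c]((ρ[x/v](σ[c<=8](U)) ⋈[c=f] γ[v; SUM(c)→f](U))) → 3
  ρ[z/x](π[v,f,w,x,c]((ρ[x/v](σ[c<=8](U)) ⋈[c=f] γ[v; SUM(c)→f](U)))) → 3

E1 and E2 produce the same multiset:
v | f | w | z | c
p | 4 | s | q | 4
p | 4 | s | r | 4
p | 4 | t | p | 4

yes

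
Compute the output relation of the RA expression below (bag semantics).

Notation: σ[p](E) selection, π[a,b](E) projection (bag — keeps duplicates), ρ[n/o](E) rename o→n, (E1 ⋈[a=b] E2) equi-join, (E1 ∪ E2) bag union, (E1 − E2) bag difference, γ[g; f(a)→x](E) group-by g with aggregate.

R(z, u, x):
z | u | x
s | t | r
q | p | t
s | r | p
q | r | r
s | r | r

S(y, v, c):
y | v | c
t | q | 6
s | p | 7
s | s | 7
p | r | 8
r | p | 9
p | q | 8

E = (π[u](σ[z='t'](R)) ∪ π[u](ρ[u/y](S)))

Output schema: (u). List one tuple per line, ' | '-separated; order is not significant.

Per-node cardinality:
  R → 5
  σ[z='t'](R) → 0
  π[u](σ[z='t'](R)) → 0
  S → 6
  ρ[u/y](S) → 6
  π[u](ρ[u/y](S)) → 6
  (π[u](σ[z='t'](R)) ∪ π[u](ρ[u/y](S))) → 6

== RESULT ==
u
p
p
r
s
s
t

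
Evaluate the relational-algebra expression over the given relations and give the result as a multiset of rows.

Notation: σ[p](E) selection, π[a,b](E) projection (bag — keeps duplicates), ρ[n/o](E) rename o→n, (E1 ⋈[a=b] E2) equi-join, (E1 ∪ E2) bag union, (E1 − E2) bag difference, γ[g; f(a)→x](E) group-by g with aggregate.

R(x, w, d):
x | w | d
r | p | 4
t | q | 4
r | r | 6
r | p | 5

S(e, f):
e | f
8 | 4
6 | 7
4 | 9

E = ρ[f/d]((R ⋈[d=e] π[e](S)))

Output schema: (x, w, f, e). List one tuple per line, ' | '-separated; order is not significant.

Row counts bottom-up:
  R → 4
  S → 3
  π[e](S) → 3
  (R ⋈[d=e] π[e](S)) → 3
  ρ[f/d]((R ⋈[d=e] π[e](S))) → 3

== RESULT ==
x | w | f | e
r | p | 4 | 4
r | r | 6 | 6
t | q | 4 | 4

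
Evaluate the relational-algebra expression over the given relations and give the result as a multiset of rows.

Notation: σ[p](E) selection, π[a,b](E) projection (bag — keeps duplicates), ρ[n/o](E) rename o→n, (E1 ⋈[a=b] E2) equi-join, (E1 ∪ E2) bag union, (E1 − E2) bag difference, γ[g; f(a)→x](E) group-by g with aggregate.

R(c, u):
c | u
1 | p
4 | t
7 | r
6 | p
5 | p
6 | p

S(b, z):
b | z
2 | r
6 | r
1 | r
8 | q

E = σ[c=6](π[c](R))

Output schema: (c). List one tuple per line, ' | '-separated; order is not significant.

Subexpression sizes:
  R → 6
  π[c](R) → 6
  σ[c=6](π[c](R)) → 2

== RESULT ==
c
6
6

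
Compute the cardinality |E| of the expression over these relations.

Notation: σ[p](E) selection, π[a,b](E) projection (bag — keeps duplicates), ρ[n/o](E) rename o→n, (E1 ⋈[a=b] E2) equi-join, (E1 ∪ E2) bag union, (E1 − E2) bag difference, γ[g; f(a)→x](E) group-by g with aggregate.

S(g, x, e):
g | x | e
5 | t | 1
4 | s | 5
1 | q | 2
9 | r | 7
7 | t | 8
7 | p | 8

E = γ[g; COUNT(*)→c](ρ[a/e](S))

Subexpression sizes:
  S → 6
  ρ[a/e](S) → 6
  γ[g; COUNT(*)→c](ρ[a/e](S)) → 5

|E| = 5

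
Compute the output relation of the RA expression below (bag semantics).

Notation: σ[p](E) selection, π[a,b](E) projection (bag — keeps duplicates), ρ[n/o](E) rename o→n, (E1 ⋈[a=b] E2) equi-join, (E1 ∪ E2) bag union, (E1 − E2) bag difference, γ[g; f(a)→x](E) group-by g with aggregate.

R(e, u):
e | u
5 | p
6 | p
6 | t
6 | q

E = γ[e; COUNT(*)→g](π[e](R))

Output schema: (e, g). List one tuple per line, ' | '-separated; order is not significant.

Row counts bottom-up:
  R → 4
  π[e](R) → 4
  γ[e; COUNT(*)→g](π[e](R)) → 2

== RESULT ==
e | g
5 | 1
6 | 3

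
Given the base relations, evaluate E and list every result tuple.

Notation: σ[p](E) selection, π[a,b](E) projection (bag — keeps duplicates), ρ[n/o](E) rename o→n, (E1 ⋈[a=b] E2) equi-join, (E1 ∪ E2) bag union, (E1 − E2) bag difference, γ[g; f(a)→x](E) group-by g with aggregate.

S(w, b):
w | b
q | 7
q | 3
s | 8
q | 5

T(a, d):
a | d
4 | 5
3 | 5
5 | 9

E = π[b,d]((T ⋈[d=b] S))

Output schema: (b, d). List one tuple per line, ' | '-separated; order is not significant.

Per-node cardinality:
  T → 3
  S → 4
  (T ⋈[d=b] S) → 2
  π[b,d]((T ⋈[d=b] S)) → 2

== RESULT ==
b | d
5 | 5
5 | 5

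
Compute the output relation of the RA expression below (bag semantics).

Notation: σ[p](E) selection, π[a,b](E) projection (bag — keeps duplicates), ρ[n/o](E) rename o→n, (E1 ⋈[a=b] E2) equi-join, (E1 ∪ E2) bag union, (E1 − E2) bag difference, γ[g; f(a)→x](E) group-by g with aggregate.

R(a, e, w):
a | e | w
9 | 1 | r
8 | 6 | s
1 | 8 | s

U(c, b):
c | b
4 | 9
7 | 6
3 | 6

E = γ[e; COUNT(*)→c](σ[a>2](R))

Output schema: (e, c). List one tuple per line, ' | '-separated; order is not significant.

Per-node cardinality:
  R → 3
  σ[a>2](R) → 2
  γ[e; COUNT(*)→c](σ[a>2](R)) → 2

== RESULT ==
e | c
1 | 1
6 | 1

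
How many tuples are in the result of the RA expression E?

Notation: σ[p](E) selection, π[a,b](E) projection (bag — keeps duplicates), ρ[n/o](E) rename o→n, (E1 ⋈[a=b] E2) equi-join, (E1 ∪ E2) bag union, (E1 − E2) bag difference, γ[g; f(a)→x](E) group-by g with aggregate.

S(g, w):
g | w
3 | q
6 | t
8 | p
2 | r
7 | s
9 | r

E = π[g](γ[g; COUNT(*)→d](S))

Row counts bottom-up:
  S → 6
  γ[g; COUNT(*)→d](S) → 6
  π[g](γ[g; COUNT(*)→d](S)) → 6

|E| = 6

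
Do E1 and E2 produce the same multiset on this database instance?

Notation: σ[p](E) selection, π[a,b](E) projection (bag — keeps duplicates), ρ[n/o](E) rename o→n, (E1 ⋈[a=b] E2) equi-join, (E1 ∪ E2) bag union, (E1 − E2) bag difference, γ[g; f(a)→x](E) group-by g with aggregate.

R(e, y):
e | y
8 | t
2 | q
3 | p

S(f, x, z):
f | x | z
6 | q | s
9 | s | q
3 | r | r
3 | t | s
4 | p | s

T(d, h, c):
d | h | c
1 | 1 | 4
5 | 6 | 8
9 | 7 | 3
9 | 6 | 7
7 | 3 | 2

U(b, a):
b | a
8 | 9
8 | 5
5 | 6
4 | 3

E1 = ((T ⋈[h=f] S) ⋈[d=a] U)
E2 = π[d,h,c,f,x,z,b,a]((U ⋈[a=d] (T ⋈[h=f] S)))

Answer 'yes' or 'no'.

E1 per-node cardinality:
  T → 5
  S → 5
  (T ⋈[h=f] S) → 4
  U → 4
  ((T ⋈[h=f] S) ⋈[d=a] U) → 2
E2 per-node cardinality:
  U → 4
  T → 5
  S → 5
  (T ⋈[h=f] S) → 4
  (U ⋈[a=d] (T ⋈[h=f] S)) → 2
  π[d,h,c,f,x,z,b,a]((U ⋈[a=d] (T ⋈[h=f] S))) → 2

E1 and E2 produce the same multiset:
d | h | c | f | x | z | b | a
5 | 6 | 8 | 6 | q | s | 8 | 5
9 | 6 | 7 | 6 | q | s | 8 | 9

yes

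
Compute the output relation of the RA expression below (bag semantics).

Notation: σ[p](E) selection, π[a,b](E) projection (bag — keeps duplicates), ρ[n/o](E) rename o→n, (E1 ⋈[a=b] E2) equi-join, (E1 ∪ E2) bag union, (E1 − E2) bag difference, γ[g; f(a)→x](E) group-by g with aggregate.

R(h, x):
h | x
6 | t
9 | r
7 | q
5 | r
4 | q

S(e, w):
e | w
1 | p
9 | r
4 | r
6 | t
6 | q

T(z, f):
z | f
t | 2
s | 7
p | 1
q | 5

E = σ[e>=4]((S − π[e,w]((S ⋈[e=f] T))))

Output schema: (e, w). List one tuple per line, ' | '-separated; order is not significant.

Row counts bottom-up:
  S → 5
  S → 5
  T → 4
  (S ⋈[e=f] T) → 1
  π[e,w]((S ⋈[e=f] T)) → 1
  (S − π[e,w]((S ⋈[e=f] T))) → 4
  σ[e>=4]((S − π[e,w]((S ⋈[e=f] T)))) → 4

== RESULT ==
e | w
4 | r
6 | q
6 | t
9 | r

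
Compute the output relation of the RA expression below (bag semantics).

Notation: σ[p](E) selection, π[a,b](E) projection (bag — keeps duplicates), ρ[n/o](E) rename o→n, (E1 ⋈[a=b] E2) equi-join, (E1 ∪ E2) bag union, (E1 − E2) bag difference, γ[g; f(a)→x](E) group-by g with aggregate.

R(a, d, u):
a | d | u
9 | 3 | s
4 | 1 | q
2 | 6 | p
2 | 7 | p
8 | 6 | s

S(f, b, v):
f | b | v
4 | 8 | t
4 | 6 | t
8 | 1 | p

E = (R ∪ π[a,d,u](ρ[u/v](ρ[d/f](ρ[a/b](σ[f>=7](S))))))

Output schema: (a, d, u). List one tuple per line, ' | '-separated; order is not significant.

Row counts bottom-up:
  R → 5
  S → 3
  σ[f>=7](S) → 1
  ρ[a/b](σ[f>=7](S)) → 1
  ρ[d/f](ρ[a/b](σ[f>=7](S))) → 1
  ρ[u/v](ρ[d/f](ρ[a/b](σ[f>=7](S)))) → 1
  π[a,d,u](ρ[u/v](ρ[d/f](ρ[a/b](σ[f>=7](S))))) → 1
  (R ∪ π[a,d,u](ρ[u/v](ρ[d/f](ρ[a/b](σ[f>=7](S)))))) → 6

== RESULT ==
a | d | u
1 | 8 | p
2 | 6 | p
2 | 7 | p
4 | 1 | q
8 | 6 | s
9 | 3 | s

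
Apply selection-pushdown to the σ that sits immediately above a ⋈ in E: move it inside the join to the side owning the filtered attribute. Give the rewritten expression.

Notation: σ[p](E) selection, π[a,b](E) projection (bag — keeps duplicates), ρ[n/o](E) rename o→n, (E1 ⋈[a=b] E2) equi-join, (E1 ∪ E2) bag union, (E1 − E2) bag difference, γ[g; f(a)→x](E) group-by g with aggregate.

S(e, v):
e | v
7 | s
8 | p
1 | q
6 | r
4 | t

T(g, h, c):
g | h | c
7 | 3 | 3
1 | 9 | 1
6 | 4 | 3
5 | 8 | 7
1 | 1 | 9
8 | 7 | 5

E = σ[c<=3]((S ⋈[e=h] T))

σ filters on c, owned by the right side.
E' = (S ⋈[e=h] σ[c<=3](T))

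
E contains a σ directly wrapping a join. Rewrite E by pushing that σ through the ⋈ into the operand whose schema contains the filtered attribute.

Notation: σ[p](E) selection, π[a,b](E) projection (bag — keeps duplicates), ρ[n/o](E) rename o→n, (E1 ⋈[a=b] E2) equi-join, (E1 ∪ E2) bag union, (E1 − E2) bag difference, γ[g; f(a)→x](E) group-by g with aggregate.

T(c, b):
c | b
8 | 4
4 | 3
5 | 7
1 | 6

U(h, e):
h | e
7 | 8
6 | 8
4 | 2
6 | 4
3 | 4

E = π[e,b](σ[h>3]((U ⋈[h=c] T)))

σ filters on h, owned by the left side.
E' = π[e,b]((σ[h>3](U) ⋈[h=c] T))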